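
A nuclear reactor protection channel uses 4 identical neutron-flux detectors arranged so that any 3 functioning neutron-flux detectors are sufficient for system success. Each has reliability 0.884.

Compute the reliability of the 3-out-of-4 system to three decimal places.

R = Σ_{i=3}^{4} C(4,i) p^i (1−p)^{4−i} with p = 0.884
C(4,3)·0.884^3·0.116^1 = 0.32053
C(4,4)·0.884^4·0.116^0 = 0.61067
Sum = 0.931

0.931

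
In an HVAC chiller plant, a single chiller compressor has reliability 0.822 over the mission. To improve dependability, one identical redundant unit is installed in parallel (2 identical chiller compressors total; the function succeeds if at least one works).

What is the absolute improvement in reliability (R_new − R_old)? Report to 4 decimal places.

0.1463

R_before = 0.822
R_after = 1 − (1 − 0.822)^2 = 0.9683
ΔR = 0.9683 − 0.822 = 0.1463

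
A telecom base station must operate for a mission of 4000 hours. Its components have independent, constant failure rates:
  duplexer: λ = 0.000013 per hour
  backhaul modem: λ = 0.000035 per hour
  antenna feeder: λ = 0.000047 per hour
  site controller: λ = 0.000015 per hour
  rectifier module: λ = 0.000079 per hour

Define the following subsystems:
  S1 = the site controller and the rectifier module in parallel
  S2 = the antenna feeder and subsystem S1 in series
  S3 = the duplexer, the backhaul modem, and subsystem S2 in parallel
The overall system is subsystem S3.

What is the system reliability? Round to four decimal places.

0.9988

R(duplexer) = exp(−0.000013 × 4000) = 0.949329
R(backhaul modem) = exp(−0.000035 × 4000) = 0.869358
R(antenna feeder) = exp(−0.000047 × 4000) = 0.828615
R(site controller) = exp(−0.000015 × 4000) = 0.941765
R(rectifier module) = exp(−0.000079 × 4000) = 0.729059
Parallel (site controller and rectifier module): 1 − (1 − 0.941765)(1 − 0.729059) = 0.984222
Series (antenna feeder and [0.984222]): 0.828615 × 0.984222 = 0.815541
Parallel (duplexer, backhaul modem, and [0.815541]): 1 − (1 − 0.949329)(1 − 0.869358)(1 − 0.815541) = 0.9988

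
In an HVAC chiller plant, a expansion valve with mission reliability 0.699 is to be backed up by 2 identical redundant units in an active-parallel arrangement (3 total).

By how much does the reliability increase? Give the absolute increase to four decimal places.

R_before = 0.699
R_after = 1 − (1 − 0.699)^3 = 0.9727
ΔR = 0.9727 − 0.699 = 0.2737

0.2737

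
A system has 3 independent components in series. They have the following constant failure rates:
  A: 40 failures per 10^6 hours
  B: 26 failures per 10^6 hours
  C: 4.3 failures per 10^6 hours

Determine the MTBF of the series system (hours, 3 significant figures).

Series of exponential components: λ_sys = Σ λ_i
λ_sys = 0.000040 + 0.000026 + 0.0000043 = 7.0300e-05 /h
MTBF = 1 / λ_sys = 14200 h

14200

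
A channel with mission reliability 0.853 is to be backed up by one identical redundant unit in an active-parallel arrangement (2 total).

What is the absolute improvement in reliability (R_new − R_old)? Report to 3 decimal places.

0.125

R_before = 0.853
R_after = 1 − (1 − 0.853)^2 = 0.978
ΔR = 0.978 − 0.853 = 0.125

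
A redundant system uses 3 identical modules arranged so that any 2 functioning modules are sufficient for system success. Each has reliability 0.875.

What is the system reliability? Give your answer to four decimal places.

R = Σ_{i=2}^{3} C(3,i) p^i (1−p)^{3−i} with p = 0.875
C(3,2)·0.875^2·0.125^1 = 0.287109
C(3,3)·0.875^3·0.125^0 = 0.669922
Sum = 0.9570

0.9570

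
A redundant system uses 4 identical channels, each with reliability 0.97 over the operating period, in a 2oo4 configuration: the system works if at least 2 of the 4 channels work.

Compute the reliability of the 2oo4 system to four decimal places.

0.9999

R = Σ_{i=2}^{4} C(4,i) p^i (1−p)^{4−i} with p = 0.97
C(4,2)·0.97^2·0.03^2 = 0.005081
C(4,3)·0.97^3·0.03^1 = 0.109521
C(4,4)·0.97^4·0.03^0 = 0.885293
Sum = 0.9999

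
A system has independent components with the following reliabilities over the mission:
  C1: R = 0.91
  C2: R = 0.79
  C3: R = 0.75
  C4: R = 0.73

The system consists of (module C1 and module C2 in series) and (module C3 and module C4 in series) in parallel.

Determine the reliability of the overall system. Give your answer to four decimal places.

0.8728

Series (C1 and C2): 0.910000 × 0.790000 = 0.718900
Series (C3 and C4): 0.750000 × 0.730000 = 0.547500
Parallel ([0.718900] and [0.547500]): 1 − (1 − 0.718900)(1 − 0.547500) = 0.8728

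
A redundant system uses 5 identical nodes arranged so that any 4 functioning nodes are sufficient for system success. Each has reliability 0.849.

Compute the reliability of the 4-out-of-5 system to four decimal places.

0.8334

R = Σ_{i=4}^{5} C(5,i) p^i (1−p)^{5−i} with p = 0.849
C(5,4)·0.849^4·0.151^1 = 0.392263
C(5,5)·0.849^5·0.151^0 = 0.441101
Sum = 0.8334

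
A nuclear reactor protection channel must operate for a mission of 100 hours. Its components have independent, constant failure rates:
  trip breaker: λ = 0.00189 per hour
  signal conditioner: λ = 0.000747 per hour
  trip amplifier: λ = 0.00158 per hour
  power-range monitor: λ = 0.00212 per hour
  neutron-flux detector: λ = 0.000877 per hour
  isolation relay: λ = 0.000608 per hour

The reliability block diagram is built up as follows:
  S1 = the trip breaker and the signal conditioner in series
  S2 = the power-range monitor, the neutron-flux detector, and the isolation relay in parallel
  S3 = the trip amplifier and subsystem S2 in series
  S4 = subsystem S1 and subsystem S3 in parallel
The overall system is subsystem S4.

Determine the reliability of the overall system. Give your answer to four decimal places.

R(trip breaker) = exp(−0.00189 × 100) = 0.827787
R(signal conditioner) = exp(−0.000747 × 100) = 0.928022
R(trip amplifier) = exp(−0.00158 × 100) = 0.853850
R(power-range monitor) = exp(−0.00212 × 100) = 0.808965
R(neutron-flux detector) = exp(−0.000877 × 100) = 0.916036
R(isolation relay) = exp(−0.000608 × 100) = 0.941011
Series (trip breaker and signal conditioner): 0.827787 × 0.928022 = 0.768205
Parallel (power-range monitor, neutron-flux detector, and isolation relay): 1 − (1 − 0.808965)(1 − 0.916036)(1 − 0.941011) = 0.999054
Series (trip amplifier and [0.999054]): 0.853850 × 0.999054 = 0.853042
Parallel ([0.768205] and [0.853042]): 1 − (1 − 0.768205)(1 − 0.853042) = 0.9659

0.9659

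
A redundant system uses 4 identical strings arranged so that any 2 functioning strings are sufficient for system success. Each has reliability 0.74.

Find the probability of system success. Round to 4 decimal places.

R = Σ_{i=2}^{4} C(4,i) p^i (1−p)^{4−i} with p = 0.74
C(4,2)·0.74^2·0.26^2 = 0.222107
C(4,3)·0.74^3·0.26^1 = 0.421433
C(4,4)·0.74^4·0.26^0 = 0.299866
Sum = 0.9434

0.9434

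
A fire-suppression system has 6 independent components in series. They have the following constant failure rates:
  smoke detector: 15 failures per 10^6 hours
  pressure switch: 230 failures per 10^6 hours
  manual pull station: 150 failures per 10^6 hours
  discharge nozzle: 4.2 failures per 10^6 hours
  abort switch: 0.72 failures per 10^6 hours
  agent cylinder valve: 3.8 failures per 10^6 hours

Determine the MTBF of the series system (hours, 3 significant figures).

Series of exponential components: λ_sys = Σ λ_i
λ_sys = 0.000015 + 0.00023 + 0.00015 + 0.0000042 + 0.00000072 + 0.0000038 = 4.0372e-04 /h
MTBF = 1 / λ_sys = 2480 h

2480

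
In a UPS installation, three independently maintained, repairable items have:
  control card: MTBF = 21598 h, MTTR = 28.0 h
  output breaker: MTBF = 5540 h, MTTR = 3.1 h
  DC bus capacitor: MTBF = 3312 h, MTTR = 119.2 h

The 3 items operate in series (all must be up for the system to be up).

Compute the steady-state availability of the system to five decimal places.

0.96347

A(control card) = MTBF/(MTBF+MTTR) = 21598/(21598+28.0) = 0.998705
A(output breaker) = MTBF/(MTBF+MTTR) = 5540/(5540+3.1) = 0.999441
A(DC bus capacitor) = MTBF/(MTBF+MTTR) = 3312/(3312+119.2) = 0.965260
Series availability: 0.998705 × 0.999441 × 0.965260 = 0.96347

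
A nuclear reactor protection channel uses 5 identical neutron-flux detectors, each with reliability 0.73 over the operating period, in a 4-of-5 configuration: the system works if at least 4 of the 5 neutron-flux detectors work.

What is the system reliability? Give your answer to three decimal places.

R = Σ_{i=4}^{5} C(5,i) p^i (1−p)^{5−i} with p = 0.73
C(5,4)·0.73^4·0.27^1 = 0.38338
C(5,5)·0.73^5·0.27^0 = 0.20731
Sum = 0.591

0.591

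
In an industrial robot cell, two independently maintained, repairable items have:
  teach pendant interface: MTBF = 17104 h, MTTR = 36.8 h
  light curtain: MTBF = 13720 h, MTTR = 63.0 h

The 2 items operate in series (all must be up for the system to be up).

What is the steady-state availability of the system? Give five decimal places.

A(teach pendant interface) = MTBF/(MTBF+MTTR) = 17104/(17104+36.8) = 0.997853
A(light curtain) = MTBF/(MTBF+MTTR) = 13720/(13720+63.0) = 0.995429
Series availability: 0.997853 × 0.995429 = 0.99329

0.99329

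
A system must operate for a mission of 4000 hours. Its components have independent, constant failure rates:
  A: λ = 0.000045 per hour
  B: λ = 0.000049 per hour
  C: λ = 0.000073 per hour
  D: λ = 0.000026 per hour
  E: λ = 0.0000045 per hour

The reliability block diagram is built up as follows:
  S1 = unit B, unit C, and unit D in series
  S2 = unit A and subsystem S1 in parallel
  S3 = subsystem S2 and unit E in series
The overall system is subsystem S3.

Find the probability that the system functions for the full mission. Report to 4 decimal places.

0.9099

R(A) = exp(−0.000045 × 4000) = 0.835270
R(B) = exp(−0.000049 × 4000) = 0.822012
R(C) = exp(−0.000073 × 4000) = 0.746769
R(D) = exp(−0.000026 × 4000) = 0.901225
R(E) = exp(−0.0000045 × 4000) = 0.982161
Series (B, C, and D): 0.822012 × 0.746769 × 0.901225 = 0.553220
Parallel (A and [0.553220]): 1 − (1 − 0.835270)(1 − 0.553220) = 0.926402
Series ([0.926402] and E): 0.926402 × 0.982161 = 0.9099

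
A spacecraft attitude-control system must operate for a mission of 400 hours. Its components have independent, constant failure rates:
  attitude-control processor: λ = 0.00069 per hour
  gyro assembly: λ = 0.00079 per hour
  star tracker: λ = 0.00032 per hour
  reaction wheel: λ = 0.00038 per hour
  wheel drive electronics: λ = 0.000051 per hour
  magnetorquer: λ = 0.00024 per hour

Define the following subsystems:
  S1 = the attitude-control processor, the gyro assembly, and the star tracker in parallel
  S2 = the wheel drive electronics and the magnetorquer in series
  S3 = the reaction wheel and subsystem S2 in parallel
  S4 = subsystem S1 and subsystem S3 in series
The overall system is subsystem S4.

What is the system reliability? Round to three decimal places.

R(attitude-control processor) = exp(−0.00069 × 400) = 0.75881
R(gyro assembly) = exp(−0.00079 × 400) = 0.72906
R(star tracker) = exp(−0.00032 × 400) = 0.87985
R(reaction wheel) = exp(−0.00038 × 400) = 0.85899
R(wheel drive electronics) = exp(−0.000051 × 400) = 0.97981
R(magnetorquer) = exp(−0.00024 × 400) = 0.90846
Parallel (attitude-control processor, gyro assembly, and star tracker): 1 − (1 − 0.75881)(1 − 0.72906)(1 − 0.87985) = 0.99215
Series (wheel drive electronics and magnetorquer): 0.97981 × 0.90846 = 0.89012
Parallel (reaction wheel and [0.89012]): 1 − (1 − 0.85899)(1 − 0.89012) = 0.98451
Series ([0.99215] and [0.98451]): 0.99215 × 0.98451 = 0.977

0.977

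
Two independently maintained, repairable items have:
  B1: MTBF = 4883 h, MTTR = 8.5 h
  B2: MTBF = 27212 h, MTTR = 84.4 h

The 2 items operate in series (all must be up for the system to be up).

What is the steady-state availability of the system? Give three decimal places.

0.995

A(B1) = MTBF/(MTBF+MTTR) = 4883/(4883+8.5) = 0.998262
A(B2) = MTBF/(MTBF+MTTR) = 27212/(27212+84.4) = 0.996908
Series availability: 0.998262 × 0.996908 = 0.995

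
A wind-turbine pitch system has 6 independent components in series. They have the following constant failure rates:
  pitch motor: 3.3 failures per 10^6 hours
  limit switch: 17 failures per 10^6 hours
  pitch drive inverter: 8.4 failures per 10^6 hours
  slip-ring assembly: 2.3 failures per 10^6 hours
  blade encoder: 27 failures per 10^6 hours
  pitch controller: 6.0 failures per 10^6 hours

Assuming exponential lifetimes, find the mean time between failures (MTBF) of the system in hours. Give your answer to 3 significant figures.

Series of exponential components: λ_sys = Σ λ_i
λ_sys = 0.0000033 + 0.000017 + 0.0000084 + 0.0000023 + 0.000027 + 0.0000060 = 6.4000e-05 /h
MTBF = 1 / λ_sys = 15600 h

15600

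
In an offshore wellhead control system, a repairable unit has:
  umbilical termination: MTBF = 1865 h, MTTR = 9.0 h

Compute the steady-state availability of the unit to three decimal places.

A(umbilical termination) = MTBF/(MTBF+MTTR) = 1865/(1865+9.0) = 0.995

0.995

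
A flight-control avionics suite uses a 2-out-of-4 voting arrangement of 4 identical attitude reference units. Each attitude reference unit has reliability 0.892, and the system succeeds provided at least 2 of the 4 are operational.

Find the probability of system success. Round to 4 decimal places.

0.9954

R = Σ_{i=2}^{4} C(4,i) p^i (1−p)^{4−i} with p = 0.892
C(4,2)·0.892^2·0.108^2 = 0.055684
C(4,3)·0.892^3·0.108^1 = 0.306604
C(4,4)·0.892^4·0.108^0 = 0.633081
Sum = 0.9954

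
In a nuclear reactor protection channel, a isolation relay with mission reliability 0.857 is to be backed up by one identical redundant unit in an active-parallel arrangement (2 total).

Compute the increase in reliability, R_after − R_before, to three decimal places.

R_before = 0.857
R_after = 1 − (1 − 0.857)^2 = 0.980
ΔR = 0.980 − 0.857 = 0.123

0.123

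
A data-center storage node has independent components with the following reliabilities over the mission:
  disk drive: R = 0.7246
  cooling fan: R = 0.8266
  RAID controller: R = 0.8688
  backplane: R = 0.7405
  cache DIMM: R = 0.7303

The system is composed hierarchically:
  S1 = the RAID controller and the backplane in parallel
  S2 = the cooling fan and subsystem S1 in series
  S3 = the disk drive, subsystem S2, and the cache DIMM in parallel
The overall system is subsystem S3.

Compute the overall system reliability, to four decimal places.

0.9850

Parallel (RAID controller and backplane): 1 − (1 − 0.868800)(1 − 0.740500) = 0.965954
Series (cooling fan and [0.965954]): 0.826600 × 0.965954 = 0.798458
Parallel (disk drive, [0.798458], and cache DIMM): 1 − (1 − 0.724600)(1 − 0.798458)(1 − 0.730300) = 0.9850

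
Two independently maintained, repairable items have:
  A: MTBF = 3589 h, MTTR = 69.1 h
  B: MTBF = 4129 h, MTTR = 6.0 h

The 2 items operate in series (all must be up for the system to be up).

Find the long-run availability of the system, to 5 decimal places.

A(A) = MTBF/(MTBF+MTTR) = 3589/(3589+69.1) = 0.981110
A(B) = MTBF/(MTBF+MTTR) = 4129/(4129+6.0) = 0.998549
Series availability: 0.981110 × 0.998549 = 0.97969

0.97969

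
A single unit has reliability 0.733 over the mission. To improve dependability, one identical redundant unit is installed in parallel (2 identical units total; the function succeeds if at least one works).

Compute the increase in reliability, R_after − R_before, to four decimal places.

R_before = 0.733
R_after = 1 − (1 − 0.733)^2 = 0.9287
ΔR = 0.9287 − 0.733 = 0.1957

0.1957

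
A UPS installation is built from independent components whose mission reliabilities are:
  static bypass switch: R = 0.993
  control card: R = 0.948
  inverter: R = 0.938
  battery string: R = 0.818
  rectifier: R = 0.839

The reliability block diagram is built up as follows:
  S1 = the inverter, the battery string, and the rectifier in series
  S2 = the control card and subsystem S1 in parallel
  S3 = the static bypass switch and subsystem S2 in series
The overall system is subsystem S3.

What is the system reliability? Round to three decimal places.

Series (inverter, battery string, and rectifier): 0.93800 × 0.81800 × 0.83900 = 0.64375
Parallel (control card and [0.64375]): 1 − (1 − 0.94800)(1 − 0.64375) = 0.98148
Series (static bypass switch and [0.98148]): 0.99300 × 0.98148 = 0.975

0.975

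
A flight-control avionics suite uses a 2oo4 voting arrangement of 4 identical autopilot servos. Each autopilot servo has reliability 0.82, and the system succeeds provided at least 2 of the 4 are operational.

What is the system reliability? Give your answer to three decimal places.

R = Σ_{i=2}^{4} C(4,i) p^i (1−p)^{4−i} with p = 0.82
C(4,2)·0.82^2·0.18^2 = 0.13071
C(4,3)·0.82^3·0.18^1 = 0.39698
C(4,4)·0.82^4·0.18^0 = 0.45212
Sum = 0.980

0.980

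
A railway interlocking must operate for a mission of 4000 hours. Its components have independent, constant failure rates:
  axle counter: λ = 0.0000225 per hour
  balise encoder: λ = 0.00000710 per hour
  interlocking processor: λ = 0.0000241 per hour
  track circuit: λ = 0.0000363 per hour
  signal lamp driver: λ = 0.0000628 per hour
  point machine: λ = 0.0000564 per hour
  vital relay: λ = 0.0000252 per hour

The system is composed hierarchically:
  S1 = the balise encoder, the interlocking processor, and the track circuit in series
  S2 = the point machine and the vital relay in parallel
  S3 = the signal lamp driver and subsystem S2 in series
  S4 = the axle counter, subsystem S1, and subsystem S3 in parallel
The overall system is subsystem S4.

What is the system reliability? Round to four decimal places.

R(axle counter) = exp(−0.0000225 × 4000) = 0.913931
R(balise encoder) = exp(−0.00000710 × 4000) = 0.971999
R(interlocking processor) = exp(−0.0000241 × 4000) = 0.908101
R(track circuit) = exp(−0.0000363 × 4000) = 0.864849
R(signal lamp driver) = exp(−0.0000628 × 4000) = 0.777867
R(point machine) = exp(−0.0000564 × 4000) = 0.798037
R(vital relay) = exp(−0.0000252 × 4000) = 0.904114
Series (balise encoder, interlocking processor, and track circuit): 0.971999 × 0.908101 × 0.864849 = 0.763379
Parallel (point machine and vital relay): 1 − (1 − 0.798037)(1 − 0.904114) = 0.980635
Series (signal lamp driver and [0.980635]): 0.777867 × 0.980635 = 0.762804
Parallel (axle counter, [0.763379], and [0.762804]): 1 − (1 − 0.913931)(1 − 0.763379)(1 − 0.762804) = 0.9952

0.9952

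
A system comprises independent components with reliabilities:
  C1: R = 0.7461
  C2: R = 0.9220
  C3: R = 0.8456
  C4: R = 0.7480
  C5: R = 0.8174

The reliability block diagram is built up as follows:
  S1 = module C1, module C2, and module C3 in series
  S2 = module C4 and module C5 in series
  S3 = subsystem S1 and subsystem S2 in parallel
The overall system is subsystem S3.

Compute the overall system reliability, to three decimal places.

0.837

Series (C1, C2, and C3): 0.74610 × 0.92200 × 0.84560 = 0.58169
Series (C4 and C5): 0.74800 × 0.81740 = 0.61142
Parallel ([0.58169] and [0.61142]): 1 − (1 − 0.58169)(1 − 0.61142) = 0.837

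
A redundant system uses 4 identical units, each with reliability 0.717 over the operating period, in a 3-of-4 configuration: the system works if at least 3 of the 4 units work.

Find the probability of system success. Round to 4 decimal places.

R = Σ_{i=3}^{4} C(4,i) p^i (1−p)^{4−i} with p = 0.717
C(4,3)·0.717^3·0.283^1 = 0.417257
C(4,4)·0.717^4·0.283^0 = 0.264287
Sum = 0.6815

0.6815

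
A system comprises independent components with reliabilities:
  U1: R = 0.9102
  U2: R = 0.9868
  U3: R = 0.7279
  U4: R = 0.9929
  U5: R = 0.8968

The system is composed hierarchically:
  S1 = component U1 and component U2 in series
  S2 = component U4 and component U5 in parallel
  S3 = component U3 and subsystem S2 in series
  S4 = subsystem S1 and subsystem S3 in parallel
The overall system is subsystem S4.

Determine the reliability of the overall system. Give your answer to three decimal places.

Series (U1 and U2): 0.91020 × 0.98680 = 0.89819
Parallel (U4 and U5): 1 − (1 − 0.99290)(1 − 0.89680) = 0.99927
Series (U3 and [0.99927]): 0.72790 × 0.99927 = 0.72737
Parallel ([0.89819] and [0.72737]): 1 − (1 − 0.89819)(1 − 0.72737) = 0.972

0.972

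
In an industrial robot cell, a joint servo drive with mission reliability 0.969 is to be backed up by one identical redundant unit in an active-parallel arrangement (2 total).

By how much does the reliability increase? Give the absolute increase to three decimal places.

0.030

R_before = 0.969
R_after = 1 − (1 − 0.969)^2 = 0.999
ΔR = 0.999 − 0.969 = 0.030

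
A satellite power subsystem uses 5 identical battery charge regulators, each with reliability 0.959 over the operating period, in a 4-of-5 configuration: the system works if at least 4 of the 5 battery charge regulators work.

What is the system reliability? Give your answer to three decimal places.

R = Σ_{i=4}^{5} C(5,i) p^i (1−p)^{5−i} with p = 0.959
C(5,4)·0.959^4·0.041^1 = 0.17339
C(5,5)·0.959^5·0.041^0 = 0.81113
Sum = 0.985

0.985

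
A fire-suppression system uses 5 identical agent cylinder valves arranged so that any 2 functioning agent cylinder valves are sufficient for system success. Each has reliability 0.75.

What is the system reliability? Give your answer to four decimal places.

R = Σ_{i=2}^{5} C(5,i) p^i (1−p)^{5−i} with p = 0.75
C(5,2)·0.75^2·0.25^3 = 0.087891
C(5,3)·0.75^3·0.25^2 = 0.263672
C(5,4)·0.75^4·0.25^1 = 0.395508
C(5,5)·0.75^5·0.25^0 = 0.237305
Sum = 0.9844

0.9844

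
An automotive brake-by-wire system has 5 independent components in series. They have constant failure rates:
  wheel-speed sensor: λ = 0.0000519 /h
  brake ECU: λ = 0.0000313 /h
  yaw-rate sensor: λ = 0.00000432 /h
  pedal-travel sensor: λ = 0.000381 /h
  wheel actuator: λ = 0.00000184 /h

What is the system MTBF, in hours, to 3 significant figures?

Series of exponential components: λ_sys = Σ λ_i
λ_sys = 0.0000519 + 0.0000313 + 0.00000432 + 0.000381 + 0.00000184 = 4.7036e-04 /h
MTBF = 1 / λ_sys = 2130 h

2130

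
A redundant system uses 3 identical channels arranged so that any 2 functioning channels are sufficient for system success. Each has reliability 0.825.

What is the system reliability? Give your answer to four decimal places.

R = Σ_{i=2}^{3} C(3,i) p^i (1−p)^{3−i} with p = 0.825
C(3,2)·0.825^2·0.175^1 = 0.357328
C(3,3)·0.825^3·0.175^0 = 0.561516
Sum = 0.9188

0.9188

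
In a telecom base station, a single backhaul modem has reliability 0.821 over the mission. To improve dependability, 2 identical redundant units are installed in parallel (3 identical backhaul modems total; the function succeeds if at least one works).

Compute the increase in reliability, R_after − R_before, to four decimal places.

R_before = 0.821
R_after = 1 − (1 − 0.821)^3 = 0.9943
ΔR = 0.9943 − 0.821 = 0.1733

0.1733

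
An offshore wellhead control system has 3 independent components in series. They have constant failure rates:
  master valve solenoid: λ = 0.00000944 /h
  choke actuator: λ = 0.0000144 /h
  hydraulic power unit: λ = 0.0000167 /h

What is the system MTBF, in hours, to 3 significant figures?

24700

Series of exponential components: λ_sys = Σ λ_i
λ_sys = 0.00000944 + 0.0000144 + 0.0000167 = 4.0540e-05 /h
MTBF = 1 / λ_sys = 24700 h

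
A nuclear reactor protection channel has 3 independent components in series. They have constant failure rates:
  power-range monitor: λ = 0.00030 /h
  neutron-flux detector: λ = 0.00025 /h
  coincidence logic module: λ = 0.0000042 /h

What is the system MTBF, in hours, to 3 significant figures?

Series of exponential components: λ_sys = Σ λ_i
λ_sys = 0.00030 + 0.00025 + 0.0000042 = 5.5420e-04 /h
MTBF = 1 / λ_sys = 1800 h

1800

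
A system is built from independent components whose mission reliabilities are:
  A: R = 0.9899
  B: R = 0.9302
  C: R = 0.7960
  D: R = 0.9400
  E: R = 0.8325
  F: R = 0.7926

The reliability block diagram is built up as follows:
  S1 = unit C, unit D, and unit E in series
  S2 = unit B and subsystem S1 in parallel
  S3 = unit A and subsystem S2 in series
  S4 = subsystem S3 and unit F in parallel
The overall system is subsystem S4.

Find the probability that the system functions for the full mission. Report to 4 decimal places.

0.9925

Series (C, D, and E): 0.796000 × 0.940000 × 0.832500 = 0.622910
Parallel (B and [0.622910]): 1 − (1 − 0.930200)(1 − 0.622910) = 0.973679
Series (A and [0.973679]): 0.989900 × 0.973679 = 0.963845
Parallel ([0.963845] and F): 1 − (1 − 0.963845)(1 − 0.792600) = 0.9925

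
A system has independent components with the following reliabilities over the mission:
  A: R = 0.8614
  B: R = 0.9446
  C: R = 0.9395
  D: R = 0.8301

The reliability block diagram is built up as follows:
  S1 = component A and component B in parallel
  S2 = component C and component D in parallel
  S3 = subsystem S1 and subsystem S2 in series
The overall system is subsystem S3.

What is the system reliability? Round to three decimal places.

Parallel (A and B): 1 − (1 − 0.86140)(1 − 0.94460) = 0.99232
Parallel (C and D): 1 − (1 − 0.93950)(1 − 0.83010) = 0.98972
Series ([0.99232] and [0.98972]): 0.99232 × 0.98972 = 0.982

0.982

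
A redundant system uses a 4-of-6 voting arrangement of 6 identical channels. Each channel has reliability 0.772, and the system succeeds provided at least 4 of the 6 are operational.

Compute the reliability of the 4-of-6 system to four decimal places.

R = Σ_{i=4}^{6} C(6,i) p^i (1−p)^{6−i} with p = 0.772
C(6,4)·0.772^4·0.228^2 = 0.276968
C(6,5)·0.772^5·0.228^1 = 0.375122
C(6,6)·0.772^6·0.228^0 = 0.211692
Sum = 0.8638

0.8638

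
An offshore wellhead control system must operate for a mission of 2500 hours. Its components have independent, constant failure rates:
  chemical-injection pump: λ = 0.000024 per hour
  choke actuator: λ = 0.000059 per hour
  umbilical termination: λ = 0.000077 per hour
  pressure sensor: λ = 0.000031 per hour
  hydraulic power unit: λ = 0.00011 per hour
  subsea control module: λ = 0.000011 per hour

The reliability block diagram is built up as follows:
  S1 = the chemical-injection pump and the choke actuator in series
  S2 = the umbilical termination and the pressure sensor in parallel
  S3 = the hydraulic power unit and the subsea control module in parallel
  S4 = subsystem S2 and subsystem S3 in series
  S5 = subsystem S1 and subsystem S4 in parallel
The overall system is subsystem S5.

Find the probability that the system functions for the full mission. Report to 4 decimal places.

0.9963

R(chemical-injection pump) = exp(−0.000024 × 2500) = 0.941765
R(choke actuator) = exp(−0.000059 × 2500) = 0.862862
R(umbilical termination) = exp(−0.000077 × 2500) = 0.824894
R(pressure sensor) = exp(−0.000031 × 2500) = 0.925427
R(hydraulic power unit) = exp(−0.00011 × 2500) = 0.759572
R(subsea control module) = exp(−0.000011 × 2500) = 0.972875
Series (chemical-injection pump and choke actuator): 0.941765 × 0.862862 = 0.812613
Parallel (umbilical termination and pressure sensor): 1 − (1 − 0.824894)(1 − 0.925427) = 0.986942
Parallel (hydraulic power unit and subsea control module): 1 − (1 − 0.759572)(1 − 0.972875) = 0.993478
Series ([0.986942] and [0.993478]): 0.986942 × 0.993478 = 0.980505
Parallel ([0.812613] and [0.980505]): 1 − (1 − 0.812613)(1 − 0.980505) = 0.9963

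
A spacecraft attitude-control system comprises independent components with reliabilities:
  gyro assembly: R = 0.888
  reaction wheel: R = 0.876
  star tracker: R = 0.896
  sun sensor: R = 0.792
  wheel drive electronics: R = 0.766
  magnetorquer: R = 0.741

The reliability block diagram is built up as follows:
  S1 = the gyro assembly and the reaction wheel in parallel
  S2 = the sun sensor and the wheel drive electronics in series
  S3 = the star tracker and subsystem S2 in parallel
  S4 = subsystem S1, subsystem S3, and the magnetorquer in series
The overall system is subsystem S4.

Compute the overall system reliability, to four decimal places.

0.7008

Parallel (gyro assembly and reaction wheel): 1 − (1 − 0.888000)(1 − 0.876000) = 0.986112
Series (sun sensor and wheel drive electronics): 0.792000 × 0.766000 = 0.606672
Parallel (star tracker and [0.606672]): 1 − (1 − 0.896000)(1 − 0.606672) = 0.959094
Series ([0.986112], [0.959094], and magnetorquer): 0.986112 × 0.959094 × 0.741000 = 0.7008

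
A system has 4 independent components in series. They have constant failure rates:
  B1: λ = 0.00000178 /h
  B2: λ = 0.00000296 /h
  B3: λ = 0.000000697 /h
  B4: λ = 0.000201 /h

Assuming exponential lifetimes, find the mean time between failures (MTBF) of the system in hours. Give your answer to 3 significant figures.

4840

Series of exponential components: λ_sys = Σ λ_i
λ_sys = 0.00000178 + 0.00000296 + 0.000000697 + 0.000201 = 2.0644e-04 /h
MTBF = 1 / λ_sys = 4840 h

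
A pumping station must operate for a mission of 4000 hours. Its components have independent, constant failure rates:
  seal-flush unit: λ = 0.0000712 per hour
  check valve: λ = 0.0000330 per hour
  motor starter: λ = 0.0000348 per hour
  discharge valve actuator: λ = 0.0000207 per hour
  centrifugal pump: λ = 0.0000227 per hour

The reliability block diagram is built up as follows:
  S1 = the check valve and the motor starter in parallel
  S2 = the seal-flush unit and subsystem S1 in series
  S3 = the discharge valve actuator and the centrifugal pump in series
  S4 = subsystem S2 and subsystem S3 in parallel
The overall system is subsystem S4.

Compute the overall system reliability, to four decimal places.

0.9586

R(seal-flush unit) = exp(−0.0000712 × 4000) = 0.752165
R(check valve) = exp(−0.0000330 × 4000) = 0.876341
R(motor starter) = exp(−0.0000348 × 4000) = 0.870054
R(discharge valve actuator) = exp(−0.0000207 × 4000) = 0.920535
R(centrifugal pump) = exp(−0.0000227 × 4000) = 0.913200
Parallel (check valve and motor starter): 1 − (1 − 0.876341)(1 − 0.870054) = 0.983931
Series (seal-flush unit and [0.983931]): 0.752165 × 0.983931 = 0.740078
Series (discharge valve actuator and centrifugal pump): 0.920535 × 0.913200 = 0.840633
Parallel ([0.740078] and [0.840633]): 1 − (1 − 0.740078)(1 − 0.840633) = 0.9586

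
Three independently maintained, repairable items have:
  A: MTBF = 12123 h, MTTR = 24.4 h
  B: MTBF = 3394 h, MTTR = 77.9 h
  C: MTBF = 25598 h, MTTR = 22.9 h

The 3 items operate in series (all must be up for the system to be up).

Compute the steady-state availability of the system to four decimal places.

A(A) = MTBF/(MTBF+MTTR) = 12123/(12123+24.4) = 0.997991
A(B) = MTBF/(MTBF+MTTR) = 3394/(3394+77.9) = 0.977563
A(C) = MTBF/(MTBF+MTTR) = 25598/(25598+22.9) = 0.999106
Series availability: 0.997991 × 0.977563 × 0.999106 = 0.9747

0.9747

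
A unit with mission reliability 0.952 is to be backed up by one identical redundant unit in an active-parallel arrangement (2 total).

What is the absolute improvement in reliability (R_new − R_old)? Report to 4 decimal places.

R_before = 0.952
R_after = 1 − (1 − 0.952)^2 = 0.9977
ΔR = 0.9977 − 0.952 = 0.0457

0.0457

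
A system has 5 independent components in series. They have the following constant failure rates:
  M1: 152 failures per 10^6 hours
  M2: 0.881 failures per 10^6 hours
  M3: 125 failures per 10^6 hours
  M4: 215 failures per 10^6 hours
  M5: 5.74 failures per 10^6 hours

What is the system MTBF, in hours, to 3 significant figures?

Series of exponential components: λ_sys = Σ λ_i
λ_sys = 0.000152 + 0.000000881 + 0.000125 + 0.000215 + 0.00000574 = 4.9862e-04 /h
MTBF = 1 / λ_sys = 2010 h

2010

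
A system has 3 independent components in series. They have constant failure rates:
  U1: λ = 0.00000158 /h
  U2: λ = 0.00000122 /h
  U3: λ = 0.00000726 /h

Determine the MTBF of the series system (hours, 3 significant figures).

Series of exponential components: λ_sys = Σ λ_i
λ_sys = 0.00000158 + 0.00000122 + 0.00000726 = 1.0060e-05 /h
MTBF = 1 / λ_sys = 99400 h

99400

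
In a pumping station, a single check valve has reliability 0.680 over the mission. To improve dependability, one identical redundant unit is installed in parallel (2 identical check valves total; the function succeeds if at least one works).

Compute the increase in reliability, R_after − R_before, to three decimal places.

0.218

R_before = 0.680
R_after = 1 − (1 − 0.680)^2 = 0.898
ΔR = 0.898 − 0.680 = 0.218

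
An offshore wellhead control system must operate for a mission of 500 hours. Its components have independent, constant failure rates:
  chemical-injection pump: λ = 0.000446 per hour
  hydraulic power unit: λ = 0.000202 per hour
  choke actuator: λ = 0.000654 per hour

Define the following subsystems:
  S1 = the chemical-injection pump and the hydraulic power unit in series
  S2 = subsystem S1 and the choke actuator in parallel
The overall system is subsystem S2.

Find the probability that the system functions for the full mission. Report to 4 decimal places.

0.9228

R(chemical-injection pump) = exp(−0.000446 × 500) = 0.800115
R(hydraulic power unit) = exp(−0.000202 × 500) = 0.903933
R(choke actuator) = exp(−0.000654 × 500) = 0.721084
Series (chemical-injection pump and hydraulic power unit): 0.800115 × 0.903933 = 0.723250
Parallel ([0.723250] and choke actuator): 1 − (1 − 0.723250)(1 − 0.721084) = 0.9228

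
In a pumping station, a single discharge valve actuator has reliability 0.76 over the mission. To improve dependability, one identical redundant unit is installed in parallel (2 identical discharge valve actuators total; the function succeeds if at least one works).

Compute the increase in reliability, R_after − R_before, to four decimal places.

0.1824

R_before = 0.76
R_after = 1 − (1 − 0.76)^2 = 0.9424
ΔR = 0.9424 − 0.76 = 0.1824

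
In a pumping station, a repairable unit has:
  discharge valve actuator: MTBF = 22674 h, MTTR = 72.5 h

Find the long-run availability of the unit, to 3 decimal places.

A(discharge valve actuator) = MTBF/(MTBF+MTTR) = 22674/(22674+72.5) = 0.997

0.997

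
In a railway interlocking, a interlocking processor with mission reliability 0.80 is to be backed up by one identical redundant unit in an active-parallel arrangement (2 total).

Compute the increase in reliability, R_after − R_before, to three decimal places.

R_before = 0.80
R_after = 1 − (1 − 0.80)^2 = 0.960
ΔR = 0.960 − 0.80 = 0.160

0.160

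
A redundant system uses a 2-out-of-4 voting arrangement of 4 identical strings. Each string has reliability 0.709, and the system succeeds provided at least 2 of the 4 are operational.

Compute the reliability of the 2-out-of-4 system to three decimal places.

0.923

R = Σ_{i=2}^{4} C(4,i) p^i (1−p)^{4−i} with p = 0.709
C(4,2)·0.709^2·0.291^2 = 0.25541
C(4,3)·0.709^3·0.291^1 = 0.41485
C(4,4)·0.709^4·0.291^0 = 0.25269
Sum = 0.923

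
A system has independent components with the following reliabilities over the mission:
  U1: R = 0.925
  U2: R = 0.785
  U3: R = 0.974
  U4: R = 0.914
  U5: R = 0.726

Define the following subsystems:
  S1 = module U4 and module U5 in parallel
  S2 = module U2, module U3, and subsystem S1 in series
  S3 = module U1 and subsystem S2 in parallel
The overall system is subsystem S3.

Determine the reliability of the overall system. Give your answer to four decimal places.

Parallel (U4 and U5): 1 − (1 − 0.914000)(1 − 0.726000) = 0.976436
Series (U2, U3, and [0.976436]): 0.785000 × 0.974000 × 0.976436 = 0.746573
Parallel (U1 and [0.746573]): 1 − (1 − 0.925000)(1 − 0.746573) = 0.9810

0.9810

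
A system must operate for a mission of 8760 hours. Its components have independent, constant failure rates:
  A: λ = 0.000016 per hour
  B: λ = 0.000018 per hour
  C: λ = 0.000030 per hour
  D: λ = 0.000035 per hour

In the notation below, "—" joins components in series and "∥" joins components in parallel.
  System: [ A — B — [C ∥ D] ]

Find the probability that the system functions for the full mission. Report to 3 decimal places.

R(A) = exp(−0.000016 × 8760) = 0.86922
R(B) = exp(−0.000018 × 8760) = 0.85412
R(C) = exp(−0.000030 × 8760) = 0.76890
R(D) = exp(−0.000035 × 8760) = 0.73594
Parallel (C and D): 1 − (1 − 0.76890)(1 − 0.73594) = 0.93898
Series (A, B, and [0.93898]): 0.86922 × 0.85412 × 0.93898 = 0.697

0.697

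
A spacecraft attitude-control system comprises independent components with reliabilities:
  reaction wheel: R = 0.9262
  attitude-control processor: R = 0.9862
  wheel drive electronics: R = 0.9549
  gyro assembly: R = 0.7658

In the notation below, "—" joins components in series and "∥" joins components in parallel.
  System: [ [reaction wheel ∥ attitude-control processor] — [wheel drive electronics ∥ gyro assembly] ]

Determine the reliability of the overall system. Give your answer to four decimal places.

Parallel (reaction wheel and attitude-control processor): 1 − (1 − 0.926200)(1 − 0.986200) = 0.998982
Parallel (wheel drive electronics and gyro assembly): 1 − (1 − 0.954900)(1 − 0.765800) = 0.989438
Series ([0.998982] and [0.989438]): 0.998982 × 0.989438 = 0.9884

0.9884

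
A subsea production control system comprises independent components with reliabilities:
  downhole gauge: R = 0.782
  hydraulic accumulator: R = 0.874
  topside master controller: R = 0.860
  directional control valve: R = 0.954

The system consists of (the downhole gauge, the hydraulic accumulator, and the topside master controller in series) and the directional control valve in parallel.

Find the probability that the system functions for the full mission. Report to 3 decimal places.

0.981

Series (downhole gauge, hydraulic accumulator, and topside master controller): 0.78200 × 0.87400 × 0.86000 = 0.58778
Parallel ([0.58778] and directional control valve): 1 − (1 − 0.58778)(1 − 0.95400) = 0.981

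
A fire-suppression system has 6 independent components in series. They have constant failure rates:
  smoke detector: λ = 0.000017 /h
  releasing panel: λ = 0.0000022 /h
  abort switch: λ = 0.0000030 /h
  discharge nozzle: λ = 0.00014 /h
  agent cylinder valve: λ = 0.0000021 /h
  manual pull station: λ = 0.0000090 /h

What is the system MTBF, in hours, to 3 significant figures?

Series of exponential components: λ_sys = Σ λ_i
λ_sys = 0.000017 + 0.0000022 + 0.0000030 + 0.00014 + 0.0000021 + 0.0000090 = 1.7330e-04 /h
MTBF = 1 / λ_sys = 5770 h

5770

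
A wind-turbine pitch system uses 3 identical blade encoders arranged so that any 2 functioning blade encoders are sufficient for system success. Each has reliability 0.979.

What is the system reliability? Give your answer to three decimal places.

R = Σ_{i=2}^{3} C(3,i) p^i (1−p)^{3−i} with p = 0.979
C(3,2)·0.979^2·0.021^1 = 0.06038
C(3,3)·0.979^3·0.021^0 = 0.93831
Sum = 0.999

0.999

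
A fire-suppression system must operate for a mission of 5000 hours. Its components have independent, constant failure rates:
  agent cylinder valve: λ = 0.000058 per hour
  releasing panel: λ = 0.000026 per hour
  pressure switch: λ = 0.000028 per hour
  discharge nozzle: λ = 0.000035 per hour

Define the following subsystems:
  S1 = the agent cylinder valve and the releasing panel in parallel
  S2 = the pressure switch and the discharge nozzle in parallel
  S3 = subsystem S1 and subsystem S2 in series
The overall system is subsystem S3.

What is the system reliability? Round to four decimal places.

R(agent cylinder valve) = exp(−0.000058 × 5000) = 0.748264
R(releasing panel) = exp(−0.000026 × 5000) = 0.878095
R(pressure switch) = exp(−0.000028 × 5000) = 0.869358
R(discharge nozzle) = exp(−0.000035 × 5000) = 0.839457
Parallel (agent cylinder valve and releasing panel): 1 − (1 − 0.748264)(1 − 0.878095) = 0.969312
Parallel (pressure switch and discharge nozzle): 1 − (1 − 0.869358)(1 − 0.839457) = 0.979026
Series ([0.969312] and [0.979026]): 0.969312 × 0.979026 = 0.9490

0.9490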